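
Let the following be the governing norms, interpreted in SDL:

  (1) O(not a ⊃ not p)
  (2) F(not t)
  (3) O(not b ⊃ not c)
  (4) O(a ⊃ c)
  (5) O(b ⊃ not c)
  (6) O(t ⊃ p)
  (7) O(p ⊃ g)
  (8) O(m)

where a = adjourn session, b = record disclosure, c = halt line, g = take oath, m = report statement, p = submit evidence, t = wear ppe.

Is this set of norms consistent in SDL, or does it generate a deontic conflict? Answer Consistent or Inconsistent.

Inconsistent

Premises 5 and 3 are O(b ⊃ not c) and O(not b ⊃ not c); every ideal world satisfies b or not b, so in either case not c holds — hence O(not c).
Premise 4, O(a ⊃ c), contraposes to O(not c ⊃ not a); with O(not c) we get O(not a).
Premise 1 is O(not a ⊃ not p); since O(not a), deontic closure gives O(not p).
Premise 6 is O(t ⊃ p); contrapositively O(not p ⊃ not t). Since O(not p) holds, K gives O(not t).
But premise 2, F(not t), means O(t).
We now have both O(not t) and O(t) — t is simultaneously obligatory and forbidden, violating the D-axiom.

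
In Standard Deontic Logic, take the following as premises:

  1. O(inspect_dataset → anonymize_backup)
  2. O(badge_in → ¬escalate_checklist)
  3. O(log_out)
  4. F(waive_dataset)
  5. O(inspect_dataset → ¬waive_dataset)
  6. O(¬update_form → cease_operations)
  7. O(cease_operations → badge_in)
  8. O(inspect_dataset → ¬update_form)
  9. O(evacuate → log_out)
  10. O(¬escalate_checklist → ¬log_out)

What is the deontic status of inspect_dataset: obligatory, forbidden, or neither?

Premise 3 states O(log_out) outright.
The contrapositive of premise 10 (O(¬escalate_checklist → ¬log_out)) is O(log_out → escalate_checklist), and O(log_out) is already established, so O(escalate_checklist).
The contrapositive of premise 2 (O(badge_in → ¬escalate_checklist)) is O(escalate_checklist → ¬badge_in), and O(escalate_checklist) is already established, so O(¬badge_in).
Premise 7, O(cease_operations → badge_in), contraposes to O(¬badge_in → ¬cease_operations); with O(¬badge_in) we get O(¬cease_operations).
Premise 6 is O(¬update_form → cease_operations); contrapositively O(¬cease_operations → update_form). Since O(¬cease_operations) holds, K gives O(update_form).
Premise 8, O(inspect_dataset → ¬update_form), contraposes to O(update_form → ¬inspect_dataset); with O(update_form) we get O(¬inspect_dataset).
Premises 1, 4, 5, 9 do not contribute to this derivation.
Thus O(¬inspect_dataset), which is F(inspect_dataset): inspect_dataset is forbidden.

Forbidden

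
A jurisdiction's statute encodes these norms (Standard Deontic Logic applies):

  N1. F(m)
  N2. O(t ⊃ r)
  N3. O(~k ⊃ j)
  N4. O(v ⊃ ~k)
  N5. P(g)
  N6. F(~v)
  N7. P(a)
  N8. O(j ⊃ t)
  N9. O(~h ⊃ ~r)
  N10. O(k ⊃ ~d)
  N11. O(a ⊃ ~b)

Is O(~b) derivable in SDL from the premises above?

No

Premise 11 is O(a ⊃ ~b), but O(a) is not derivable from the premises (the permission P(a) asserts only ~O(~a), not O(a)), so it does not yield O(~b).
No other premise forces O(~b). An ideal world satisfying every premise can still have ~b false, so O(~b) is not derivable.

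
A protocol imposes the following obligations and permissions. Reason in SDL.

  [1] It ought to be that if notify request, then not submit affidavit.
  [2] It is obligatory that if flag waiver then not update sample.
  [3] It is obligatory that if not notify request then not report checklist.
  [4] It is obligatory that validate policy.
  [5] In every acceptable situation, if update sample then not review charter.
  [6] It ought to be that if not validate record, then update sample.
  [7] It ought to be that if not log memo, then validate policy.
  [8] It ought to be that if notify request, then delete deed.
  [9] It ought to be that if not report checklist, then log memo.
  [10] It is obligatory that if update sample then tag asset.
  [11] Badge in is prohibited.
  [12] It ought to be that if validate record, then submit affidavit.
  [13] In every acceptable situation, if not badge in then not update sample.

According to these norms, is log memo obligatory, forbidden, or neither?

Premise 11 is F(badge_in), i.e. O(¬badge_in).
Premise 13 is O(¬badge_in → ¬update_sample); since O(¬badge_in), deontic closure gives O(¬update_sample).
Premise 6, O(¬validate_record → update_sample), contraposes to O(¬update_sample → validate_record); with O(¬update_sample) we get O(validate_record).
Applying K to premise 12 (O(validate_record → submit_affidavit)) and O(validate_record) yields O(submit_affidavit).
The contrapositive of premise 1 (O(notify_request → ¬submit_affidavit)) is O(submit_affidavit → ¬notify_request), and O(submit_affidavit) is already established, so O(¬notify_request).
Applying K to premise 3 (O(¬notify_request → ¬report_checklist)) and O(¬notify_request) yields O(¬report_checklist).
From O(¬report_checklist) and premise 9, O(¬report_checklist → log_memo), we obtain O(log_memo).
Premises 2, 4, 5, 7, 8, 10 do not contribute to this derivation.
Hence log_memo is obligatory.

Obligatory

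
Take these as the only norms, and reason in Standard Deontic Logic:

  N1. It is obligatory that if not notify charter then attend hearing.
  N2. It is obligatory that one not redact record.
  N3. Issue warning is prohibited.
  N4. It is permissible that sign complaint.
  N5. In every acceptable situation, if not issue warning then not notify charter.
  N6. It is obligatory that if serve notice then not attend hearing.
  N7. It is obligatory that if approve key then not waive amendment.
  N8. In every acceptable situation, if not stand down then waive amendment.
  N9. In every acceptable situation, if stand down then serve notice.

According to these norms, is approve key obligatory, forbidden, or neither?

Premise 3, F(issue_warning), is equivalent to O(¬issue_warning).
With premise 5, O(¬issue_warning → ¬notify_charter), the K-axiom yields O(¬notify_charter).
Premise 1 is O(¬notify_charter → attend_hearing); since O(¬notify_charter), deontic closure gives O(attend_hearing).
Premise 6 is O(serve_notice → ¬attend_hearing); contrapositively O(attend_hearing → ¬serve_notice). Since O(attend_hearing) holds, K gives O(¬serve_notice).
The contrapositive of premise 9 (O(stand_down → serve_notice)) is O(¬serve_notice → ¬stand_down), and O(¬serve_notice) is already established, so O(¬stand_down).
With premise 8, O(¬stand_down → waive_amendment), the K-axiom yields O(waive_amendment).
Premise 7, O(approve_key → ¬waive_amendment), contraposes to O(waive_amendment → ¬approve_key); with O(waive_amendment) we get O(¬approve_key).
Premises 2, 4 do not contribute to this derivation.
Thus O(¬approve_key), which is F(approve_key): approve_key is forbidden.

Forbidden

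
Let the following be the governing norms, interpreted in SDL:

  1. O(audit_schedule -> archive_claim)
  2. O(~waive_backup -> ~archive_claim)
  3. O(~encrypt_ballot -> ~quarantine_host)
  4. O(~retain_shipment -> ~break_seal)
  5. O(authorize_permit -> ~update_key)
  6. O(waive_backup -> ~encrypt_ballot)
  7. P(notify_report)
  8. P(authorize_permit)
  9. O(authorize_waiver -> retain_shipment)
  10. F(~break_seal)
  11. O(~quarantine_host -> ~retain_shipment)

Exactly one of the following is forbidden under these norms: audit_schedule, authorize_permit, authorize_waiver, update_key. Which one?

Premise 10 is F(~break_seal), i.e. O(break_seal).
Premise 4, O(~retain_shipment -> ~break_seal), contraposes to O(break_seal -> retain_shipment); with O(break_seal) we get O(retain_shipment).
The contrapositive of premise 11 (O(~quarantine_host -> ~retain_shipment)) is O(retain_shipment -> quarantine_host), and O(retain_shipment) is already established, so O(quarantine_host).
The contrapositive of premise 3 (O(~encrypt_ballot -> ~quarantine_host)) is O(quarantine_host -> encrypt_ballot), and O(quarantine_host) is already established, so O(encrypt_ballot).
Premise 6, O(waive_backup -> ~encrypt_ballot), contraposes to O(encrypt_ballot -> ~waive_backup); with O(encrypt_ballot) we get O(~waive_backup).
From O(~waive_backup) and premise 2, O(~waive_backup -> ~archive_claim), we obtain O(~archive_claim).
The contrapositive of premise 1 (O(audit_schedule -> archive_claim)) is O(~archive_claim -> ~audit_schedule), and O(~archive_claim) is already established, so O(~audit_schedule).
So O(~audit_schedule) holds, i.e. audit_schedule is forbidden. None of the other listed options is forbidden under the premises.

audit_schedule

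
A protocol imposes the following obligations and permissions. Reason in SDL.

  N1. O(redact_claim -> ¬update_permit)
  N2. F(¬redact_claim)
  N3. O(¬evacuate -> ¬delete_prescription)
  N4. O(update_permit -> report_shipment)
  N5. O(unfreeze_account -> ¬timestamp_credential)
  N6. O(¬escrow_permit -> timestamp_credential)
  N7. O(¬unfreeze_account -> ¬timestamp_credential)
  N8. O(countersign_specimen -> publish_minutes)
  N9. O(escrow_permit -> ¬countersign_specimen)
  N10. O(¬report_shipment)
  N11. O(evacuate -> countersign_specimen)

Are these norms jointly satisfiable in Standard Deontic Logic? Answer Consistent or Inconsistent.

Consistent

Premise 4 is O(update_permit -> report_shipment), but O(update_permit) is not derivable from the premises, so it does not yield O(report_shipment).
So O(report_shipment) is not derivable, and the apparent clash with O(¬report_shipment) does not arise.
A world satisfying every obligation exists (e.g. countersign_specimen=false, delete_prescription=false, escrow_permit=true, evacuate=false, publish_minutes=false, redact_claim=true, report_shipment=false, timestamp_credential=false, unfreeze_account=false, update_permit=false); no atom is both obligatory and forbidden, so the set is consistent.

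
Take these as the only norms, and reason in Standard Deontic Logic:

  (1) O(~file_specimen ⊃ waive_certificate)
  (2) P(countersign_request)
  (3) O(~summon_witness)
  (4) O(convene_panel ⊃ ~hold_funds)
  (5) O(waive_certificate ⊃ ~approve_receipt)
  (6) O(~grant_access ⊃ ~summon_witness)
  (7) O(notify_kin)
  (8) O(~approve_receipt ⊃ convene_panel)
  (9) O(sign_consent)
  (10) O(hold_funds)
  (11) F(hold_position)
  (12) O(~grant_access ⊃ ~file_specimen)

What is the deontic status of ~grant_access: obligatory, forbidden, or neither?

Forbidden

Premise 10 gives O(hold_funds).
Premise 4, O(convene_panel ⊃ ~hold_funds), contraposes to O(hold_funds ⊃ ~convene_panel); with O(hold_funds) we get O(~convene_panel).
Premise 8, O(~approve_receipt ⊃ convene_panel), contraposes to O(~convene_panel ⊃ approve_receipt); with O(~convene_panel) we get O(approve_receipt).
The contrapositive of premise 5 (O(waive_certificate ⊃ ~approve_receipt)) is O(approve_receipt ⊃ ~waive_certificate), and O(approve_receipt) is already established, so O(~waive_certificate).
Premise 1 is O(~file_specimen ⊃ waive_certificate); contrapositively O(~waive_certificate ⊃ file_specimen). Since O(~waive_certificate) holds, K gives O(file_specimen).
The contrapositive of premise 12 (O(~grant_access ⊃ ~file_specimen)) is O(file_specimen ⊃ grant_access), and O(file_specimen) is already established, so O(grant_access).
Premises 2, 3, 6, 7, 9, 11 do not contribute to this derivation.
Thus O(grant_access), which is F(~grant_access): ~grant_access is forbidden.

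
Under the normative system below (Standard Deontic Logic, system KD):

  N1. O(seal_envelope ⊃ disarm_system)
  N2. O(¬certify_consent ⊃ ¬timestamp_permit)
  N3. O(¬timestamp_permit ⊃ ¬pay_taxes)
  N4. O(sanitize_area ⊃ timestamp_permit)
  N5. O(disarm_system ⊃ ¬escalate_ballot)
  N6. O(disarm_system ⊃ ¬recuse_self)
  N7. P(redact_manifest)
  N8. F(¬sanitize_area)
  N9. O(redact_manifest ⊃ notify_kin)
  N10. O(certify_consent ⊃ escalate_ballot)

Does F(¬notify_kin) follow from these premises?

No

Premise 9 is O(redact_manifest ⊃ notify_kin), but O(redact_manifest) is not derivable from the premises (the permission P(redact_manifest) asserts only ¬O(¬redact_manifest), not O(redact_manifest)), so it does not yield O(notify_kin).
No other premise forces O(notify_kin). An ideal world satisfying every premise can still have ¬notify_kin true, so F(¬notify_kin) is not derivable.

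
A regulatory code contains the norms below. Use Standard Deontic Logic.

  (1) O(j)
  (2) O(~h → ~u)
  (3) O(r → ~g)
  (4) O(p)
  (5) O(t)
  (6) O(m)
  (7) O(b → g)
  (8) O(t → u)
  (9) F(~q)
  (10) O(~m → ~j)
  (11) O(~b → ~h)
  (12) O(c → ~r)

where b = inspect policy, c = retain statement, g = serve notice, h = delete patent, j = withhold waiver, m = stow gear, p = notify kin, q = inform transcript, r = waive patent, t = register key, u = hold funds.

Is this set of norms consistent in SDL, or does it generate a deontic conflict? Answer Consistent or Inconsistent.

Premise 10 is O(~m → ~j), but O(~m) is not derivable from the premises, so it does not yield O(~j).
So O(~j) is not derivable, and the apparent clash with O(j) does not arise.
A world satisfying every obligation exists (e.g. b=true, c=false, g=true, h=true, j=true, m=true, p=true, q=true, r=false, t=true, u=true); no atom is both obligatory and forbidden, so the set is consistent.

Consistent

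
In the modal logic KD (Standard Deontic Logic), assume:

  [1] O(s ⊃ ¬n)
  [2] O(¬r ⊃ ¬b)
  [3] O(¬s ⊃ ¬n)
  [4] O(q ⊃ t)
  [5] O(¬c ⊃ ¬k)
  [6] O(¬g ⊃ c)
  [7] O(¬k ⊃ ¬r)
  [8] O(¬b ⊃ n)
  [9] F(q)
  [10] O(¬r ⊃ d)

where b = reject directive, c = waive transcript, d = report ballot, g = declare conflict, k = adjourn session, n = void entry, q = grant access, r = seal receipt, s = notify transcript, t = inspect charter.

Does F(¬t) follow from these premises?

No

Premise 4 is O(q ⊃ t), but O(q) is not derivable from the premises, so it does not yield O(t).
No other premise forces O(t). An ideal world satisfying every premise can still have ¬t true, so F(¬t) is not derivable.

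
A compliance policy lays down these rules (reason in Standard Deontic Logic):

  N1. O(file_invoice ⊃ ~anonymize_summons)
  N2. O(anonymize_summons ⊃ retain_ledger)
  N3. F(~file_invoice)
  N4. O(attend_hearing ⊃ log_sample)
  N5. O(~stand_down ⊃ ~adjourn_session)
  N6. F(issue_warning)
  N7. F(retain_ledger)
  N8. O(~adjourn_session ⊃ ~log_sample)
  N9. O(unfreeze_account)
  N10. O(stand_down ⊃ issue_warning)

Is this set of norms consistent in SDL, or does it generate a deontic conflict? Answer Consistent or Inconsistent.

Premise 2 is O(anonymize_summons ⊃ retain_ledger), but O(anonymize_summons) is not derivable from the premises, so it does not yield O(retain_ledger).
So O(retain_ledger) is not derivable, and the apparent clash with O(~retain_ledger) does not arise.
A world satisfying every obligation exists (e.g. adjourn_session=false, anonymize_summons=false, attend_hearing=false, file_invoice=true, issue_warning=false, log_sample=false, retain_ledger=false, stand_down=false, unfreeze_account=true); no atom is both obligatory and forbidden, so the set is consistent.

Consistent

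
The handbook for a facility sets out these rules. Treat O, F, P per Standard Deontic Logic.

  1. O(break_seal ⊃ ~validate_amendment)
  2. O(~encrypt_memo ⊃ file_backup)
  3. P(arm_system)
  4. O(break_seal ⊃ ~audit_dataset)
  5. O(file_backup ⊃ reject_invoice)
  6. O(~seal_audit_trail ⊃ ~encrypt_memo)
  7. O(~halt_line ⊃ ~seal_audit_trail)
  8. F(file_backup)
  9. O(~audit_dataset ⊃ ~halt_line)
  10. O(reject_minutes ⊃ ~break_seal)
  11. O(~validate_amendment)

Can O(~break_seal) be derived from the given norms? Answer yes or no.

Yes

Premise 8 is F(file_backup), i.e. O(~file_backup).
Premise 2 is O(~encrypt_memo ⊃ file_backup); contrapositively O(~file_backup ⊃ encrypt_memo). Since O(~file_backup) holds, K gives O(encrypt_memo).
Premise 6 is O(~seal_audit_trail ⊃ ~encrypt_memo); contrapositively O(encrypt_memo ⊃ seal_audit_trail). Since O(encrypt_memo) holds, K gives O(seal_audit_trail).
Premise 7 is O(~halt_line ⊃ ~seal_audit_trail); contrapositively O(seal_audit_trail ⊃ halt_line). Since O(seal_audit_trail) holds, K gives O(halt_line).
Premise 9, O(~audit_dataset ⊃ ~halt_line), contraposes to O(halt_line ⊃ audit_dataset); with O(halt_line) we get O(audit_dataset).
The contrapositive of premise 4 (O(break_seal ⊃ ~audit_dataset)) is O(audit_dataset ⊃ ~break_seal), and O(audit_dataset) is already established, so O(~break_seal).
Premises 1, 3, 5, 10, 11 do not contribute to this derivation.
So O(~break_seal) follows.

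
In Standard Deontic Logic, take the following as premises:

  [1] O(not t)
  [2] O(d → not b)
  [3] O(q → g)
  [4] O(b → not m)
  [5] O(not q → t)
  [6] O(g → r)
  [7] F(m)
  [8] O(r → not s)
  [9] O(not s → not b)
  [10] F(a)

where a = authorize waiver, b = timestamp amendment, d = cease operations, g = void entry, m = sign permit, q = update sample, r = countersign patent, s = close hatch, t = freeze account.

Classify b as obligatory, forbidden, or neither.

Forbidden

From premise 1 we have O(not t).
Premise 5 is O(not q → t); contrapositively O(not t → q). Since O(not t) holds, K gives O(q).
Premise 3 is O(q → g); since O(q), deontic closure gives O(g).
Premise 6 is O(g → r); since O(g), deontic closure gives O(r).
Premise 8 is O(r → not s); since O(r), deontic closure gives O(not s).
Applying K to premise 9 (O(not s → not b)) and O(not s) yields O(not b).
Premises 2, 4, 7, 10 do not contribute to this derivation.
Thus O(not b), which is F(b): b is forbidden.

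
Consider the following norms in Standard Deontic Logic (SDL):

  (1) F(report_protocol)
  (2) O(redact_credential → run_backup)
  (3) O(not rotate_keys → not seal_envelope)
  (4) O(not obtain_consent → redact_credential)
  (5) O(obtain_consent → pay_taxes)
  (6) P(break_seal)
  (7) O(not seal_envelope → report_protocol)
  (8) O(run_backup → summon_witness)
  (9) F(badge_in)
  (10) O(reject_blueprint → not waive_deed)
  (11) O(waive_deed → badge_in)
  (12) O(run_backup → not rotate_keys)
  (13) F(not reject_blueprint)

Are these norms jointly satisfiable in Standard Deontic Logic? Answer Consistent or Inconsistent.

Consistent

Premise 11 is O(waive_deed → badge_in), but O(waive_deed) is not derivable from the premises, so it does not yield O(badge_in).
So O(badge_in) is not derivable, and the apparent clash with O(not badge_in) does not arise.
A world satisfying every obligation exists (e.g. badge_in=false, break_seal=false, obtain_consent=true, pay_taxes=true, redact_credential=false, reject_blueprint=true, report_protocol=false, rotate_keys=true, run_backup=false, seal_envelope=true, summon_witness=false, waive_deed=false); no atom is both obligatory and forbidden, so the set is consistent.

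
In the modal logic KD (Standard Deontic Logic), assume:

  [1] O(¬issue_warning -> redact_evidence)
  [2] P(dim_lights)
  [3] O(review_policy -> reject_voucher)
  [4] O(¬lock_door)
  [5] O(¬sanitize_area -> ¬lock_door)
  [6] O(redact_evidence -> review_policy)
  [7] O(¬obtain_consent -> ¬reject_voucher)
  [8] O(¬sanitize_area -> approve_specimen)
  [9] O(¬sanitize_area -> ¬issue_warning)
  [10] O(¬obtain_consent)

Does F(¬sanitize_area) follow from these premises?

Yes

Premise 10 gives O(¬obtain_consent).
Premise 7 is O(¬obtain_consent -> ¬reject_voucher); since O(¬obtain_consent), deontic closure gives O(¬reject_voucher).
The contrapositive of premise 3 (O(review_policy -> reject_voucher)) is O(¬reject_voucher -> ¬review_policy), and O(¬reject_voucher) is already established, so O(¬review_policy).
Premise 6, O(redact_evidence -> review_policy), contraposes to O(¬review_policy -> ¬redact_evidence); with O(¬review_policy) we get O(¬redact_evidence).
Premise 1 is O(¬issue_warning -> redact_evidence); contrapositively O(¬redact_evidence -> issue_warning). Since O(¬redact_evidence) holds, K gives O(issue_warning).
Premise 9, O(¬sanitize_area -> ¬issue_warning), contraposes to O(issue_warning -> sanitize_area); with O(issue_warning) we get O(sanitize_area).
Premises 2, 4, 5, 8 do not contribute to this derivation.
So O(sanitize_area) holds, i.e. F(¬sanitize_area). The claim follows.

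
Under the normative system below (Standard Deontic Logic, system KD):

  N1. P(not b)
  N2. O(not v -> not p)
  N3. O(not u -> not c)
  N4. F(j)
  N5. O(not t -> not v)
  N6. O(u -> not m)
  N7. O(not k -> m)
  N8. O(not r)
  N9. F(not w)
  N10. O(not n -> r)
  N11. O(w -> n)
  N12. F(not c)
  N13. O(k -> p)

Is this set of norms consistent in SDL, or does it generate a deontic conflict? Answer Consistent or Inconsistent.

Consistent

Premise 10 is O(not n -> r), but O(not n) is not derivable from the premises, so it does not yield O(r).
So O(r) is not derivable, and the apparent clash with O(not r) does not arise.
A world satisfying every obligation exists (e.g. b=false, c=true, j=false, k=true, m=false, n=true, p=true, r=false, t=true, u=true, v=true, w=true); no atom is both obligatory and forbidden, so the set is consistent.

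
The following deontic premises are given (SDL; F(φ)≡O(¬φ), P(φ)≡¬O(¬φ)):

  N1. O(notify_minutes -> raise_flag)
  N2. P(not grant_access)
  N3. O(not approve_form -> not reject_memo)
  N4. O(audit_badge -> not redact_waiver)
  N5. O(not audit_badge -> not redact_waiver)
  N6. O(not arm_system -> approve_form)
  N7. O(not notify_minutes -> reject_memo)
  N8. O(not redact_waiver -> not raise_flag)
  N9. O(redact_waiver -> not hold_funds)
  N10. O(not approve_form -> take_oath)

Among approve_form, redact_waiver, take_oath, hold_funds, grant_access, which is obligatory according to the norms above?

Premises 5 and 4 cover both cases: O(not audit_badge -> not redact_waiver) and O(audit_badge -> not redact_waiver). Since not audit_badge ∨ audit_badge is a tautology, O(not redact_waiver) follows.
From O(not redact_waiver) and premise 8, O(not redact_waiver -> not raise_flag), we obtain O(not raise_flag).
The contrapositive of premise 1 (O(notify_minutes -> raise_flag)) is O(not raise_flag -> not notify_minutes), and O(not raise_flag) is already established, so O(not notify_minutes).
With premise 7, O(not notify_minutes -> reject_memo), the K-axiom yields O(reject_memo).
The contrapositive of premise 3 (O(not approve_form -> not reject_memo)) is O(reject_memo -> approve_form), and O(reject_memo) is already established, so O(approve_form).
So O(approve_form) holds — approve_form is obligatory. None of the other listed options is made obligatory by any chain of premises.

approve_form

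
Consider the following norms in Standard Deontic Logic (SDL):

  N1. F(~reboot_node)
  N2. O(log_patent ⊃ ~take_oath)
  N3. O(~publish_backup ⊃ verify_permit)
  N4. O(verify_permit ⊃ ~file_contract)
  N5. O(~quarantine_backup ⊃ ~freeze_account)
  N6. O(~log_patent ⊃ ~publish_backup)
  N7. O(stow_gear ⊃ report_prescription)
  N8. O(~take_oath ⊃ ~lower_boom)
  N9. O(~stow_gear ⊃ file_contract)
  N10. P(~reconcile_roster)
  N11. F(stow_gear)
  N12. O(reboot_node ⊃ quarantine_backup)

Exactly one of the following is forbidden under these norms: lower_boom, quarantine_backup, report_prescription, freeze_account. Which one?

lower_boom

Premise 11, F(stow_gear), is equivalent to O(~stow_gear).
Premise 9 is O(~stow_gear ⊃ file_contract); since O(~stow_gear), deontic closure gives O(file_contract).
Premise 4, O(verify_permit ⊃ ~file_contract), contraposes to O(file_contract ⊃ ~verify_permit); with O(file_contract) we get O(~verify_permit).
The contrapositive of premise 3 (O(~publish_backup ⊃ verify_permit)) is O(~verify_permit ⊃ publish_backup), and O(~verify_permit) is already established, so O(publish_backup).
The contrapositive of premise 6 (O(~log_patent ⊃ ~publish_backup)) is O(publish_backup ⊃ log_patent), and O(publish_backup) is already established, so O(log_patent).
Premise 2 is O(log_patent ⊃ ~take_oath); since O(log_patent), deontic closure gives O(~take_oath).
Premise 8 is O(~take_oath ⊃ ~lower_boom); since O(~take_oath), deontic closure gives O(~lower_boom).
So O(~lower_boom) holds, i.e. lower_boom is forbidden. None of the other listed options is forbidden under the premises.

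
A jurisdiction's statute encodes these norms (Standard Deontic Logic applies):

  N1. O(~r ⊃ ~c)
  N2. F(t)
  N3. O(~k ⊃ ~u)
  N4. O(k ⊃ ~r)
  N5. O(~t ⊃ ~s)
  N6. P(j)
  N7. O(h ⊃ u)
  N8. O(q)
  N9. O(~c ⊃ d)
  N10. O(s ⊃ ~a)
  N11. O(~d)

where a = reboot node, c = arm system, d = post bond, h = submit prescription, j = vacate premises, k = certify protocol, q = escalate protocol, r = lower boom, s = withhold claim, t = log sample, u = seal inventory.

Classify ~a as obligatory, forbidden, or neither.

Premise 10 is O(s ⊃ ~a), but O(s) is not derivable from the premises, so it does not yield O(~a).
No premise or chain of K-axiom applications forces O(~a), and none forces O(a). So ~a is neither obligatory nor forbidden under these norms.

Neither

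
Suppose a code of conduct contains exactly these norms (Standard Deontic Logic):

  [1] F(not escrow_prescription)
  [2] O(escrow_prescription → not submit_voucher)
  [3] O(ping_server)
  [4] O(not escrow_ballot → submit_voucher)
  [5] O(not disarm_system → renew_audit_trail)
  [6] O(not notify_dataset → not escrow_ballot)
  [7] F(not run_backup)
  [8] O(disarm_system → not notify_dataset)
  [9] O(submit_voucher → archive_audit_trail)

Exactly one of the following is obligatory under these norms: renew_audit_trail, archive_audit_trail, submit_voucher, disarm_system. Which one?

renew_audit_trail

Premise 1 is F(not escrow_prescription), i.e. O(escrow_prescription).
From O(escrow_prescription) and premise 2, O(escrow_prescription → not submit_voucher), we obtain O(not submit_voucher).
The contrapositive of premise 4 (O(not escrow_ballot → submit_voucher)) is O(not submit_voucher → escrow_ballot), and O(not submit_voucher) is already established, so O(escrow_ballot).
Premise 6 is O(not notify_dataset → not escrow_ballot); contrapositively O(escrow_ballot → notify_dataset). Since O(escrow_ballot) holds, K gives O(notify_dataset).
Premise 8 is O(disarm_system → not notify_dataset); contrapositively O(notify_dataset → not disarm_system). Since O(notify_dataset) holds, K gives O(not disarm_system).
Applying K to premise 5 (O(not disarm_system → renew_audit_trail)) and O(not disarm_system) yields O(renew_audit_trail).
So O(renew_audit_trail) holds — renew_audit_trail is obligatory. None of the other listed options is made obligatory by any chain of premises.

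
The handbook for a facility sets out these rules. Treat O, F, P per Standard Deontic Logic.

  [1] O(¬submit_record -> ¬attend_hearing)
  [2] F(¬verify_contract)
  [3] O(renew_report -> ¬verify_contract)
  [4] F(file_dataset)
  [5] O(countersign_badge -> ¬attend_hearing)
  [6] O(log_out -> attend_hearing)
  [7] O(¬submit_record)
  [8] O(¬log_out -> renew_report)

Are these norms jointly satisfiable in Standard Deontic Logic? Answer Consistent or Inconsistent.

From premise 7 we have O(¬submit_record).
Premise 1 is O(¬submit_record -> ¬attend_hearing); since O(¬submit_record), deontic closure gives O(¬attend_hearing).
The contrapositive of premise 6 (O(log_out -> attend_hearing)) is O(¬attend_hearing -> ¬log_out), and O(¬attend_hearing) is already established, so O(¬log_out).
With premise 8, O(¬log_out -> renew_report), the K-axiom yields O(renew_report).
From O(renew_report) and premise 3, O(renew_report -> ¬verify_contract), we obtain O(¬verify_contract).
Yet premise 2 is F(¬verify_contract), i.e. O(verify_contract).
We now have both O(¬verify_contract) and O(verify_contract) — verify_contract is simultaneously obligatory and forbidden, violating the D-axiom.

Inconsistent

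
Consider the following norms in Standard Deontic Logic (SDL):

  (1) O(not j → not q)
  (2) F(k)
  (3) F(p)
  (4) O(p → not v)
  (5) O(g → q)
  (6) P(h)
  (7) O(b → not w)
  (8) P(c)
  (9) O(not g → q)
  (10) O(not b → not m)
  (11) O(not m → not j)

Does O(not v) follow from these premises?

No

Premise 4 is O(p → not v), but O(p) is not derivable from the premises, so it does not yield O(not v).
No other premise forces O(not v). An ideal world satisfying every premise can still have not v false, so O(not v) is not derivable.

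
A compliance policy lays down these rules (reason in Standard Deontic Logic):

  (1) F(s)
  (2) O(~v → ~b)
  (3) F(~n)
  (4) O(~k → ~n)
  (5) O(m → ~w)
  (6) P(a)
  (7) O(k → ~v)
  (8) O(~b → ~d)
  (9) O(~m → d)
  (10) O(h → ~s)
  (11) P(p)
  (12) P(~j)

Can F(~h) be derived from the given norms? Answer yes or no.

Premise 10 is O(h → ~s); even if O(~s) held, inferring O(h) would be affirming the consequent — invalid.
No other premise forces O(h). An ideal world satisfying every premise can still have ~h true, so F(~h) is not derivable.

No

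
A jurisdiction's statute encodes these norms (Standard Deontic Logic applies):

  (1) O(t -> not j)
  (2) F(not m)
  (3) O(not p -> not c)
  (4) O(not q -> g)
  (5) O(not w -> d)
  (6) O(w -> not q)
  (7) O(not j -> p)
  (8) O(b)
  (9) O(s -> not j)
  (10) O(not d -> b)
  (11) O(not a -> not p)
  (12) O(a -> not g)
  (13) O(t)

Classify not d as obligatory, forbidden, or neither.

Forbidden

Premise 13 gives O(t).
From O(t) and premise 1, O(t -> not j), we obtain O(not j).
With premise 7, O(not j -> p), the K-axiom yields O(p).
Premise 11 is O(not a -> not p); contrapositively O(p -> a). Since O(p) holds, K gives O(a).
With premise 12, O(a -> not g), the K-axiom yields O(not g).
The contrapositive of premise 4 (O(not q -> g)) is O(not g -> q), and O(not g) is already established, so O(q).
The contrapositive of premise 6 (O(w -> not q)) is O(q -> not w), and O(q) is already established, so O(not w).
Applying K to premise 5 (O(not w -> d)) and O(not w) yields O(d).
Premises 2, 3, 8, 9, 10 do not contribute to this derivation.
Thus O(d), which is F(not d): not d is forbidden.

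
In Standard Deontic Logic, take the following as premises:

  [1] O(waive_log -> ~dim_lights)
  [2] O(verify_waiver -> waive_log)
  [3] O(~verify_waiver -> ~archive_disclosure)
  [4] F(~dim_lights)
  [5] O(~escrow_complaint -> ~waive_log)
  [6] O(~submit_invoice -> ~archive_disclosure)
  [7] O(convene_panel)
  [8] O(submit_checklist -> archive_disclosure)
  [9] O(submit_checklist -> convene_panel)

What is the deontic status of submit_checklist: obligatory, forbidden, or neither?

Premise 4, F(~dim_lights), is equivalent to O(dim_lights).
Premise 1, O(waive_log -> ~dim_lights), contraposes to O(dim_lights -> ~waive_log); with O(dim_lights) we get O(~waive_log).
The contrapositive of premise 2 (O(verify_waiver -> waive_log)) is O(~waive_log -> ~verify_waiver), and O(~waive_log) is already established, so O(~verify_waiver).
Premise 3 is O(~verify_waiver -> ~archive_disclosure); since O(~verify_waiver), deontic closure gives O(~archive_disclosure).
Premise 8 is O(submit_checklist -> archive_disclosure); contrapositively O(~archive_disclosure -> ~submit_checklist). Since O(~archive_disclosure) holds, K gives O(~submit_checklist).
Premises 5, 6, 7, 9 do not contribute to this derivation.
Thus O(~submit_checklist), which is F(submit_checklist): submit_checklist is forbidden.

Forbidden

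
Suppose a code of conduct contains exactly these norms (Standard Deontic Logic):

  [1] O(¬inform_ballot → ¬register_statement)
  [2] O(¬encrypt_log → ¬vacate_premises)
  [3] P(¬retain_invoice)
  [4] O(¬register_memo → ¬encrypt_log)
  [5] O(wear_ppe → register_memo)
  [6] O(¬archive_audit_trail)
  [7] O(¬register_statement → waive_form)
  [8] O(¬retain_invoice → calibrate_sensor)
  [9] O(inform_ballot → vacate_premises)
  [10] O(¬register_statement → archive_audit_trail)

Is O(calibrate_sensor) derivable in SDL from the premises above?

Premise 8 is O(¬retain_invoice → calibrate_sensor), but O(¬retain_invoice) is not derivable from the premises (the permission P(¬retain_invoice) asserts only ¬O(retain_invoice), not O(¬retain_invoice)), so it does not yield O(calibrate_sensor).
No other premise forces O(calibrate_sensor). An ideal world satisfying every premise can still have calibrate_sensor false, so O(calibrate_sensor) is not derivable.

No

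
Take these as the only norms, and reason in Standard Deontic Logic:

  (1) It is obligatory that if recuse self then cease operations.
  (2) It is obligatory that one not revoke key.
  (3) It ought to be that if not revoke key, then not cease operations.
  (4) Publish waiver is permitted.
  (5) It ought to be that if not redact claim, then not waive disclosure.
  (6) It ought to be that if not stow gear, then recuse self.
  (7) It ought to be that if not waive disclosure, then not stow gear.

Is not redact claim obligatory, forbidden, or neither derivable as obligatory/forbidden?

Premise 2 states O(¬revoke_key) outright.
From O(¬revoke_key) and premise 3, O(¬revoke_key → ¬cease_operations), we obtain O(¬cease_operations).
Premise 1 is O(recuse_self → cease_operations); contrapositively O(¬cease_operations → ¬recuse_self). Since O(¬cease_operations) holds, K gives O(¬recuse_self).
Premise 6, O(¬stow_gear → recuse_self), contraposes to O(¬recuse_self → stow_gear); with O(¬recuse_self) we get O(stow_gear).
The contrapositive of premise 7 (O(¬waive_disclosure → ¬stow_gear)) is O(stow_gear → waive_disclosure), and O(stow_gear) is already established, so O(waive_disclosure).
Premise 5 is O(¬redact_claim → ¬waive_disclosure); contrapositively O(waive_disclosure → redact_claim). Since O(waive_disclosure) holds, K gives O(redact_claim).
Premise 4 does not contribute to this derivation.
Thus O(redact_claim), which is F(¬redact_claim): ¬redact_claim is forbidden.

Forbidden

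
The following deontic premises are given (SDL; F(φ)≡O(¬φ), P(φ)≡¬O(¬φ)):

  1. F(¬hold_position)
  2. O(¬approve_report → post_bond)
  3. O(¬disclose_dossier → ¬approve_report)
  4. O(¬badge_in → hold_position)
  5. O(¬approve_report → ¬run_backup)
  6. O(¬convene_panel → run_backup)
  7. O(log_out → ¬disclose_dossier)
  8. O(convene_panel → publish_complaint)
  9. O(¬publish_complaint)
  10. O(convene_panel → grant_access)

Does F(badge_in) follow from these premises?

Premise 4 is O(¬badge_in → hold_position); even if O(hold_position) held, inferring O(¬badge_in) would be affirming the consequent — invalid.
No other premise forces O(¬badge_in). An ideal world satisfying every premise can still have badge_in true, so F(badge_in) is not derivable.

No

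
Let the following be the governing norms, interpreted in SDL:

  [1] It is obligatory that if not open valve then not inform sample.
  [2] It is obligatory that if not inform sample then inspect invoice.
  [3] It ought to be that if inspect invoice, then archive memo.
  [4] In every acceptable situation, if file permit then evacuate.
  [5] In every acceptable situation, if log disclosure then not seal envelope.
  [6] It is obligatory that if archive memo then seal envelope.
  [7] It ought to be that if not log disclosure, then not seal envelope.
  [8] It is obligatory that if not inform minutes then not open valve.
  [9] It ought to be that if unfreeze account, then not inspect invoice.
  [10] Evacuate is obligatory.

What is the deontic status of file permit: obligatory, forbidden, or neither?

Premise 4 is O(file_permit → evacuate); even if O(evacuate) held, inferring O(file_permit) would be affirming the consequent — invalid.
No premise or chain of K-axiom applications forces O(file_permit), and none forces O(¬file_permit). So file_permit is neither obligatory nor forbidden under these norms.

Neither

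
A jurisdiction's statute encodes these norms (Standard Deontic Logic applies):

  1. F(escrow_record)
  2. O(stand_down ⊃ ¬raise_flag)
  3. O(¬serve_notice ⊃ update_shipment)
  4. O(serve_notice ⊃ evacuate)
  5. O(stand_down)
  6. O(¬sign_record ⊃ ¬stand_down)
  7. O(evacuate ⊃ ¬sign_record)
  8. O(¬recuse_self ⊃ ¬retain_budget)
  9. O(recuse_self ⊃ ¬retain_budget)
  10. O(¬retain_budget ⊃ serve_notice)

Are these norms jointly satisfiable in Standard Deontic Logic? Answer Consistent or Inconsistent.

Inconsistent

By case analysis on ¬recuse_self: premise 8 gives O(¬recuse_self ⊃ ¬retain_budget) and premise 9 gives O(recuse_self ⊃ ¬retain_budget), so O(¬retain_budget) either way.
With premise 10, O(¬retain_budget ⊃ serve_notice), the K-axiom yields O(serve_notice).
From O(serve_notice) and premise 4, O(serve_notice ⊃ evacuate), we obtain O(evacuate).
Applying K to premise 7 (O(evacuate ⊃ ¬sign_record)) and O(evacuate) yields O(¬sign_record).
From O(¬sign_record) and premise 6, O(¬sign_record ⊃ ¬stand_down), we obtain O(¬stand_down).
But premise 5 directly asserts O(stand_down).
We now have both O(¬stand_down) and O(stand_down) — stand_down is simultaneously obligatory and forbidden, violating the D-axiom.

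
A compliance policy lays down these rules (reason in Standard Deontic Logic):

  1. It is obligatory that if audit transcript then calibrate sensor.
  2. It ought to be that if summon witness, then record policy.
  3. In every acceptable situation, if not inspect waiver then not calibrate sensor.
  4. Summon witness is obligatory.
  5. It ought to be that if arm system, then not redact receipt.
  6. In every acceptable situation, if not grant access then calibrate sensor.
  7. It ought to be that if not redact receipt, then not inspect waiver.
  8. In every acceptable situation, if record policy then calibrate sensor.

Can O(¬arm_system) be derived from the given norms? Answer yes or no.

Yes

Premise 4 gives O(summon_witness).
With premise 2, O(summon_witness → record_policy), the K-axiom yields O(record_policy).
With premise 8, O(record_policy → calibrate_sensor), the K-axiom yields O(calibrate_sensor).
The contrapositive of premise 3 (O(¬inspect_waiver → ¬calibrate_sensor)) is O(calibrate_sensor → inspect_waiver), and O(calibrate_sensor) is already established, so O(inspect_waiver).
Premise 7, O(¬redact_receipt → ¬inspect_waiver), contraposes to O(inspect_waiver → redact_receipt); with O(inspect_waiver) we get O(redact_receipt).
The contrapositive of premise 5 (O(arm_system → ¬redact_receipt)) is O(redact_receipt → ¬arm_system), and O(redact_receipt) is already established, so O(¬arm_system).
Premises 1, 6 do not contribute to this derivation.
So O(¬arm_system) follows.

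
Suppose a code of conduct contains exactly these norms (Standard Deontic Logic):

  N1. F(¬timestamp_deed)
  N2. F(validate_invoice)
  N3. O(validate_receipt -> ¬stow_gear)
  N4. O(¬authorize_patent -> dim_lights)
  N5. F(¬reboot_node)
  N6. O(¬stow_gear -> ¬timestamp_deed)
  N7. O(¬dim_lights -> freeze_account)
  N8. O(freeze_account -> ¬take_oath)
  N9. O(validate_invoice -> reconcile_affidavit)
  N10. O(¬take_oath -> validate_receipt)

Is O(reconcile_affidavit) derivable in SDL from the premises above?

No

Premise 9 is O(validate_invoice -> reconcile_affidavit), but O(validate_invoice) is not derivable from the premises, so it does not yield O(reconcile_affidavit).
No other premise forces O(reconcile_affidavit). An ideal world satisfying every premise can still have reconcile_affidavit false, so O(reconcile_affidavit) is not derivable.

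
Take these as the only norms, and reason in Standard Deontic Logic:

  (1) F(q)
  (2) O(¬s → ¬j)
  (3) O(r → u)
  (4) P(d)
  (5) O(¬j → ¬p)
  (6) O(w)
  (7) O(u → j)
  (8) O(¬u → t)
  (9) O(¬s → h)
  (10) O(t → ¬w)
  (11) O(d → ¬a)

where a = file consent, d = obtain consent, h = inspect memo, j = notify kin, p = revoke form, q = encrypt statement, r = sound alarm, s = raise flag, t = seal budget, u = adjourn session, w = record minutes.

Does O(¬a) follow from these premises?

Premise 11 is O(d → ¬a), but O(d) is not derivable from the premises (the permission P(d) asserts only ¬O(¬d), not O(d)), so it does not yield O(¬a).
No other premise forces O(¬a). An ideal world satisfying every premise can still have ¬a false, so O(¬a) is not derivable.

No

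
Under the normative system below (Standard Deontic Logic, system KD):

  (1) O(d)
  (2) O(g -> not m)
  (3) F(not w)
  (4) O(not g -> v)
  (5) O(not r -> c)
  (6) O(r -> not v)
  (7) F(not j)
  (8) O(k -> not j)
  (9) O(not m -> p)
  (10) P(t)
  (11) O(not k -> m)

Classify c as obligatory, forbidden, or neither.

Premise 7 is F(not j), i.e. O(j).
Premise 8 is O(k -> not j); contrapositively O(j -> not k). Since O(j) holds, K gives O(not k).
Premise 11 is O(not k -> m); since O(not k), deontic closure gives O(m).
The contrapositive of premise 2 (O(g -> not m)) is O(m -> not g), and O(m) is already established, so O(not g).
Premise 4 is O(not g -> v); since O(not g), deontic closure gives O(v).
Premise 6 is O(r -> not v); contrapositively O(v -> not r). Since O(v) holds, K gives O(not r).
Premise 5 is O(not r -> c); since O(not r), deontic closure gives O(c).
Premises 1, 3, 9, 10 do not contribute to this derivation.
Hence c is obligatory.

Obligatory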